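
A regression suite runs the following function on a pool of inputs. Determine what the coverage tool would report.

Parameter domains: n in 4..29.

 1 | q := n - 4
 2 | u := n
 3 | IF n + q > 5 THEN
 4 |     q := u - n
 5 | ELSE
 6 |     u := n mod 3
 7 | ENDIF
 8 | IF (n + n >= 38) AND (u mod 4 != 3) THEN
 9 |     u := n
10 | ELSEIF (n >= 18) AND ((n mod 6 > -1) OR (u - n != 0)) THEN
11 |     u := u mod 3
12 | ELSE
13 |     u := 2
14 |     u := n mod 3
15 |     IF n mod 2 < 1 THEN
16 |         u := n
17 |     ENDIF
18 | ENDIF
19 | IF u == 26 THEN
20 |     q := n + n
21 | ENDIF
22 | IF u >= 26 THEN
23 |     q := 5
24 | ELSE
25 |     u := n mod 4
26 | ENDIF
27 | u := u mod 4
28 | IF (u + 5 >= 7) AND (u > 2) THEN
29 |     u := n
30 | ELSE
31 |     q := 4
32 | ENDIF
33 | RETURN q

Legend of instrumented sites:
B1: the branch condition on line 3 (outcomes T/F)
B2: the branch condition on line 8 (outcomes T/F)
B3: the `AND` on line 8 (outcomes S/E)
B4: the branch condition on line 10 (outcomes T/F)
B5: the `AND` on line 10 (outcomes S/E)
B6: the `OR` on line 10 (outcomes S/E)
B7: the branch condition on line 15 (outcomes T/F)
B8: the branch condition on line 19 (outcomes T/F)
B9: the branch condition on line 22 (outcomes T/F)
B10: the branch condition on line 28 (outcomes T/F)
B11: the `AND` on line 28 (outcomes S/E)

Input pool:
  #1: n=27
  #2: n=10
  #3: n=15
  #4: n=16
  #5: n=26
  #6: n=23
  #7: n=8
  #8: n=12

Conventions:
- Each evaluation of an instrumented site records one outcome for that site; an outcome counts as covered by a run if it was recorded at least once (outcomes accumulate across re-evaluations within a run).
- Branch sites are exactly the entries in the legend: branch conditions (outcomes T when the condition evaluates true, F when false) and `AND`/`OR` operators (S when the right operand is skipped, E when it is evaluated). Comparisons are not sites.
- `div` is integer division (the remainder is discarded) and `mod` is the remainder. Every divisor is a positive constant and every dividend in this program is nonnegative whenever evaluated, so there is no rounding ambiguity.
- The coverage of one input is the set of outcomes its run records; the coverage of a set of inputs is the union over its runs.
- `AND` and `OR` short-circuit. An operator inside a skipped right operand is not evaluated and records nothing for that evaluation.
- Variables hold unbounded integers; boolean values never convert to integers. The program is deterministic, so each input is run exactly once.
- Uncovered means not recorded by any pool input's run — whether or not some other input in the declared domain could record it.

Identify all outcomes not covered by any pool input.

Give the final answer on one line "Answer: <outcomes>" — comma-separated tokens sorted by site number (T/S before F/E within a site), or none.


input #1, n=27: events B1->T, B3->E, B2->F, B5->E, B6->S, B4->T, B8->F, B9->F, B11->E, B10->T; outcomes B1=T, B2=F, B3=E, B4=T, B5=E, B6=S, B8=F, B9=F, B10=T, B11=E
input #2, n=10: events B1->T, B3->S, B2->F, B5->S, B4->F, B7->T, B8->F, B9->F, B11->E, B10->F; outcomes B1=T, B2=F, B3=S, B4=F, B5=S, B7=T, B8=F, B9=F, B10=F, B11=E
input #3, n=15: events B1->T, B3->S, B2->F, B5->S, B4->F, B7->F, B8->F, B9->F, B11->E, B10->T; outcomes B1=T, B2=F, B3=S, B4=F, B5=S, B7=F, B8=F, B9=F, B10=T, B11=E
input #4, n=16: events B1->T, B3->S, B2->F, B5->S, B4->F, B7->T, B8->F, B9->F, B11->S, B10->F; outcomes B1=T, B2=F, B3=S, B4=F, B5=S, B7=T, B8=F, B9=F, B10=F, B11=S
input #5, n=26: events B1->T, B3->E, B2->T, B8->T, B9->T, B11->E, B10->F; outcomes B1=T, B2=T, B3=E, B8=T, B9=T, B10=F, B11=E
input #6, n=23: events B1->T, B3->E, B2->F, B5->E, B6->S, B4->T, B8->F, B9->F, B11->E, B10->T; outcomes B1=T, B2=F, B3=E, B4=T, B5=E, B6=S, B8=F, B9=F, B10=T, B11=E
input #7, n=8: events B1->T, B3->S, B2->F, B5->S, B4->F, B7->T, B8->F, B9->F, B11->S, B10->F; outcomes B1=T, B2=F, B3=S, B4=F, B5=S, B7=T, B8=F, B9=F, B10=F, B11=S
input #8, n=12: events B1->T, B3->S, B2->F, B5->S, B4->F, B7->T, B8->F, B9->F, B11->S, B10->F; outcomes B1=T, B2=F, B3=S, B4=F, B5=S, B7=T, B8=F, B9=F, B10=F, B11=S
union over the pool: B1=T, B2=T, B2=F, B3=S, B3=E, B4=T, B4=F, B5=S, B5=E, B6=S, B7=T, B7=F, B8=T, B8=F, B9=T, B9=F, B10=T, B10=F, B11=S, B11=E
uncovered (2 of 22): B1=F, B6=E
Answer: B1=F, B6=E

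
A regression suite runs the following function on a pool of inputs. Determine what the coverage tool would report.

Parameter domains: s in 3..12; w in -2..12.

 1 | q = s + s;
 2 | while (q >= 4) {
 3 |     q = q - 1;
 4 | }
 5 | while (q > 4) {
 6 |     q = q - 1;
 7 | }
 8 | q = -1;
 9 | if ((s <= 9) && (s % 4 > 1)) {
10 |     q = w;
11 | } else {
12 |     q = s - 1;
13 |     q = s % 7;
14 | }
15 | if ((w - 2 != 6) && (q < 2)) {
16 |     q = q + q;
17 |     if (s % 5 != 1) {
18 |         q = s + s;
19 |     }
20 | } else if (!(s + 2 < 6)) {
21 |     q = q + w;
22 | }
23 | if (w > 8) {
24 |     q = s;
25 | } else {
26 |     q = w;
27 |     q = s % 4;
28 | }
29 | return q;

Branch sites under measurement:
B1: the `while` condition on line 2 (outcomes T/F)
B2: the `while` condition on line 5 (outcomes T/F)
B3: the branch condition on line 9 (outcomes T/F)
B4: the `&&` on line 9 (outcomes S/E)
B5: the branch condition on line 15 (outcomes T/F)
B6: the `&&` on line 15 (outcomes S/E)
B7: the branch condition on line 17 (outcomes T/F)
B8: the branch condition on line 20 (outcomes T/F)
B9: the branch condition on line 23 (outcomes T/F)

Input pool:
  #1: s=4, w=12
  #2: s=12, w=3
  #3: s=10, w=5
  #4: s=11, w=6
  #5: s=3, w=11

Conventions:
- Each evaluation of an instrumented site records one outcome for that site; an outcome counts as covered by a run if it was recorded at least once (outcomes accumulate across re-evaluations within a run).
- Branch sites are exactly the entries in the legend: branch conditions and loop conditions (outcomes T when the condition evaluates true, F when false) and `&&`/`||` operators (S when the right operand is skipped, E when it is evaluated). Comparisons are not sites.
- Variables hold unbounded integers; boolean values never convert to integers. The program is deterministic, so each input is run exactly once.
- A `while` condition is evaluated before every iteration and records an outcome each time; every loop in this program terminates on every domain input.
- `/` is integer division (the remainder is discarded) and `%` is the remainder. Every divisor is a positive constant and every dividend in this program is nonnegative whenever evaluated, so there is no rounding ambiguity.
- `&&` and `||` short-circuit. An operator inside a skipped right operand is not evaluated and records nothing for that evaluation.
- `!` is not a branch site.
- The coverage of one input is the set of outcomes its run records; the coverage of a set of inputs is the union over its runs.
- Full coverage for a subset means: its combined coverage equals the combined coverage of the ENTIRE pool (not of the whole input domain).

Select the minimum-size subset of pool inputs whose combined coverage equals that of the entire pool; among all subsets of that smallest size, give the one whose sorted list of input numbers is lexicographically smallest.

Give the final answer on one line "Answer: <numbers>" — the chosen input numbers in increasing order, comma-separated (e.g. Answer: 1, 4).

input #1 (s=4, w=12): events B1->T, B1->T, B1->T, B1->T, B1->T, B1->F, B2->F, B4->E, B3->F, B6->E, B5->F, B8->T, B9->T; covers B1=T, B1=F, B2=F, B3=F, B4=E, B5=F, B6=E, B8=T, B9=T
input #2 (s=12, w=3): events B1->T, B1->T, B1->T, B1->T, B1->T, B1->T, B1->T, B1->T, B1->T, B1->T, B1->T, B1->T, B1->T, B1->T, ...; covers B1=T, B1=F, B2=F, B3=F, B4=S, B5=F, B6=E, B8=T, B9=F
input #3 (s=10, w=5): events B1->T, B1->T, B1->T, B1->T, B1->T, B1->T, B1->T, B1->T, B1->T, B1->T, B1->T, B1->T, B1->T, B1->T, ...; covers B1=T, B1=F, B2=F, B3=F, B4=S, B5=F, B6=E, B8=T, B9=F
input #4 (s=11, w=6): events B1->T, B1->T, B1->T, B1->T, B1->T, B1->T, B1->T, B1->T, B1->T, B1->T, B1->T, B1->T, B1->T, B1->T, ...; covers B1=T, B1=F, B2=F, B3=F, B4=S, B5=F, B6=E, B8=T, B9=F
input #5 (s=3, w=11): events B1->T, B1->T, B1->T, B1->F, B2->F, B4->E, B3->T, B6->E, B5->F, B8->F, B9->T; covers B1=T, B1=F, B2=F, B3=T, B4=E, B5=F, B6=E, B8=F, B9=T
the full pool covers 13 outcomes: B1=T, B1=F, B2=F, B3=T, B3=F, B4=S, B4=E, B5=F, B6=E, B8=T, B8=F, B9=T, B9=F
every size-1 subset falls short of the 13 outcomes (best: 9/13)
the canonical winner is {2, 5}: size 2, full 13-outcome coverage, earliest index list among size-2 covers

Answer: 2, 5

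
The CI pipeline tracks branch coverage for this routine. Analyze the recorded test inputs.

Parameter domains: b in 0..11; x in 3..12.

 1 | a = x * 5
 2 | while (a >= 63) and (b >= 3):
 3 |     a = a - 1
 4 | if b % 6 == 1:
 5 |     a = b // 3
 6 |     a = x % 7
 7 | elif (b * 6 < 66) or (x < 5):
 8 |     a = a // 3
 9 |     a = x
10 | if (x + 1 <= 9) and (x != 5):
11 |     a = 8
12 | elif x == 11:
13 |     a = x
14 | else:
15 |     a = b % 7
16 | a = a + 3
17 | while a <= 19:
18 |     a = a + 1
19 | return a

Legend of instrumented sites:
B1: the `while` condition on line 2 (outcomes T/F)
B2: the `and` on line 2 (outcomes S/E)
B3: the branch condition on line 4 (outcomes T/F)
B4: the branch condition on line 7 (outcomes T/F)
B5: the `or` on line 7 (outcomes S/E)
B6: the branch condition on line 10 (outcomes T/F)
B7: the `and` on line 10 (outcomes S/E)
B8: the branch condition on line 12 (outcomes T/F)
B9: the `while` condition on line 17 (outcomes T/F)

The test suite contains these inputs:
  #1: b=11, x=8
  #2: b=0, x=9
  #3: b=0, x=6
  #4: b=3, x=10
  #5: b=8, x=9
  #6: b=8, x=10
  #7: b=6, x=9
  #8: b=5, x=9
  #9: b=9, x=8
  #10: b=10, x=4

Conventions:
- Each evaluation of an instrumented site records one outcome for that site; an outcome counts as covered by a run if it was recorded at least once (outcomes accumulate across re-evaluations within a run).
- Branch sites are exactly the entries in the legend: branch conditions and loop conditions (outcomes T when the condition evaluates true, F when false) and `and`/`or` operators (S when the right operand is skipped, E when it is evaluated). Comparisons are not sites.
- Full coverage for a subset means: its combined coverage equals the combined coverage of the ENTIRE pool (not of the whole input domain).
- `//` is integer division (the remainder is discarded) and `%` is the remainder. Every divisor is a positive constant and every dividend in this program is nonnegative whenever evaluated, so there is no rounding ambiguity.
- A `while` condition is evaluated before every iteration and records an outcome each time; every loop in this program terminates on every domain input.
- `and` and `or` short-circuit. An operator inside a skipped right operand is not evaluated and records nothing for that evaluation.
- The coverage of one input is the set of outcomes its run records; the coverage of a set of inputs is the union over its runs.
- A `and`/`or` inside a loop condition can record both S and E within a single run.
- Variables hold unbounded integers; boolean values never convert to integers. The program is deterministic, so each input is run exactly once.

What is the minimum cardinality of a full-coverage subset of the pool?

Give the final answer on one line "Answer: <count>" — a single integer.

test 1 (b=11, x=8) fires B2->S, B1->F, B3->F, B5->E, B4->F, B7->E, B6->T, B9->T, B9->T, B9->T, B9->T, B9->T, B9->T, B9->T, ...; hits B1=F, B2=S, B3=F, B4=F, B5=E, B6=T, B7=E, B9=T, B9=F
test 2 (b=0, x=9) fires B2->S, B1->F, B3->F, B5->S, B4->T, B7->S, B6->F, B8->F, B9->T, B9->T, B9->T, B9->T, B9->T, B9->T, ...; hits B1=F, B2=S, B3=F, B4=T, B5=S, B6=F, B7=S, B8=F, B9=T, B9=F
test 3 (b=0, x=6) fires B2->S, B1->F, B3->F, B5->S, B4->T, B7->E, B6->T, B9->T, B9->T, B9->T, B9->T, B9->T, B9->T, B9->T, ...; hits B1=F, B2=S, B3=F, B4=T, B5=S, B6=T, B7=E, B9=T, B9=F
test 4 (b=3, x=10) fires B2->S, B1->F, B3->F, B5->S, B4->T, B7->S, B6->F, B8->F, B9->T, B9->T, B9->T, B9->T, B9->T, B9->T, ...; hits B1=F, B2=S, B3=F, B4=T, B5=S, B6=F, B7=S, B8=F, B9=T, B9=F
test 5 (b=8, x=9) fires B2->S, B1->F, B3->F, B5->S, B4->T, B7->S, B6->F, B8->F, B9->T, B9->T, B9->T, B9->T, B9->T, B9->T, ...; hits B1=F, B2=S, B3=F, B4=T, B5=S, B6=F, B7=S, B8=F, B9=T, B9=F
test 6 (b=8, x=10) fires B2->S, B1->F, B3->F, B5->S, B4->T, B7->S, B6->F, B8->F, B9->T, B9->T, B9->T, B9->T, B9->T, B9->T, ...; hits B1=F, B2=S, B3=F, B4=T, B5=S, B6=F, B7=S, B8=F, B9=T, B9=F
test 7 (b=6, x=9) fires B2->S, B1->F, B3->F, B5->S, B4->T, B7->S, B6->F, B8->F, B9->T, B9->T, B9->T, B9->T, B9->T, B9->T, ...; hits B1=F, B2=S, B3=F, B4=T, B5=S, B6=F, B7=S, B8=F, B9=T, B9=F
test 8 (b=5, x=9) fires B2->S, B1->F, B3->F, B5->S, B4->T, B7->S, B6->F, B8->F, B9->T, B9->T, B9->T, B9->T, B9->T, B9->T, ...; hits B1=F, B2=S, B3=F, B4=T, B5=S, B6=F, B7=S, B8=F, B9=T, B9=F
test 9 (b=9, x=8) fires B2->S, B1->F, B3->F, B5->S, B4->T, B7->E, B6->T, B9->T, B9->T, B9->T, B9->T, B9->T, B9->T, B9->T, ...; hits B1=F, B2=S, B3=F, B4=T, B5=S, B6=T, B7=E, B9=T, B9=F
test 10 (b=10, x=4) fires B2->S, B1->F, B3->F, B5->S, B4->T, B7->E, B6->T, B9->T, B9->T, B9->T, B9->T, B9->T, B9->T, B9->T, ...; hits B1=F, B2=S, B3=F, B4=T, B5=S, B6=T, B7=E, B9=T, B9=F
together the pool reaches 14 outcomes: B1=F, B2=S, B3=F, B4=T, B4=F, B5=S, B5=E, B6=T, B6=F, B7=S, B7=E, B8=F, B9=T, B9=F
checked all size-1 subsets: none covers 14 outcomes (max 10/14)
at size 2, {1, 2} reaches all 14 outcomes; every lexicographically earlier size-2 subset fails

Answer: 2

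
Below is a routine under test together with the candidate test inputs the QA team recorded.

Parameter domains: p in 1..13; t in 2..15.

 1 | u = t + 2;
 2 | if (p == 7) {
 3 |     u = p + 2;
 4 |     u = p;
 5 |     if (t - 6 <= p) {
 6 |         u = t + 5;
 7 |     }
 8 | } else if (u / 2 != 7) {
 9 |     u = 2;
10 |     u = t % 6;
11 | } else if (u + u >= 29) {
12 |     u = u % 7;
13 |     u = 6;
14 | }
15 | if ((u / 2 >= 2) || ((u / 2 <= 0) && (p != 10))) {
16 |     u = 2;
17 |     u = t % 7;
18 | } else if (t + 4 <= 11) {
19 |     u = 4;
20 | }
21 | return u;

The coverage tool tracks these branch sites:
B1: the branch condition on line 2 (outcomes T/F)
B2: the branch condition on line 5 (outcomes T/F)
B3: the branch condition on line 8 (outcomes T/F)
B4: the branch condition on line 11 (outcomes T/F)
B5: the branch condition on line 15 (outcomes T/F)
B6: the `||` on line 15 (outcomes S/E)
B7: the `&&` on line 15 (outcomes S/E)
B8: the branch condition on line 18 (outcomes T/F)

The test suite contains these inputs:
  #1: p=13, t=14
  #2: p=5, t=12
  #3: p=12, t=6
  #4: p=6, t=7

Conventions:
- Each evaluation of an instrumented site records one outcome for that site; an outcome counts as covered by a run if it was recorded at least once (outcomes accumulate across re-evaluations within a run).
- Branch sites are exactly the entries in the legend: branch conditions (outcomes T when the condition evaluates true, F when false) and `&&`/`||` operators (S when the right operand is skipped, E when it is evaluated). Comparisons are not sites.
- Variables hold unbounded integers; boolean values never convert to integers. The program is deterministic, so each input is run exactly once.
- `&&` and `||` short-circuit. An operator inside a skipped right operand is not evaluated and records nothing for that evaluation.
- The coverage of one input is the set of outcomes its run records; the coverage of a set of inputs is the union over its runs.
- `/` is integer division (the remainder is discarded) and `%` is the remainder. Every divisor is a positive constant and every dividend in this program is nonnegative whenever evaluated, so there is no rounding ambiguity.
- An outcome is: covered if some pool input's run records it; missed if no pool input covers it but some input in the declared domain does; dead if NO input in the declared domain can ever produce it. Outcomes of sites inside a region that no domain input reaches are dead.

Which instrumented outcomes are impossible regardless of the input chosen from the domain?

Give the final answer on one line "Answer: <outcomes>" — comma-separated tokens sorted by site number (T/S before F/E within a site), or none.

running all 182 domain inputs and tallying outcomes:
  reachable outcomes have witnesses, e.g. B1=T (e.g. p=7, t=2), B1=F (e.g. p=1, t=2), B2=T (e.g. p=7, t=2), B2=F (e.g. p=7, t=14)

Answer: none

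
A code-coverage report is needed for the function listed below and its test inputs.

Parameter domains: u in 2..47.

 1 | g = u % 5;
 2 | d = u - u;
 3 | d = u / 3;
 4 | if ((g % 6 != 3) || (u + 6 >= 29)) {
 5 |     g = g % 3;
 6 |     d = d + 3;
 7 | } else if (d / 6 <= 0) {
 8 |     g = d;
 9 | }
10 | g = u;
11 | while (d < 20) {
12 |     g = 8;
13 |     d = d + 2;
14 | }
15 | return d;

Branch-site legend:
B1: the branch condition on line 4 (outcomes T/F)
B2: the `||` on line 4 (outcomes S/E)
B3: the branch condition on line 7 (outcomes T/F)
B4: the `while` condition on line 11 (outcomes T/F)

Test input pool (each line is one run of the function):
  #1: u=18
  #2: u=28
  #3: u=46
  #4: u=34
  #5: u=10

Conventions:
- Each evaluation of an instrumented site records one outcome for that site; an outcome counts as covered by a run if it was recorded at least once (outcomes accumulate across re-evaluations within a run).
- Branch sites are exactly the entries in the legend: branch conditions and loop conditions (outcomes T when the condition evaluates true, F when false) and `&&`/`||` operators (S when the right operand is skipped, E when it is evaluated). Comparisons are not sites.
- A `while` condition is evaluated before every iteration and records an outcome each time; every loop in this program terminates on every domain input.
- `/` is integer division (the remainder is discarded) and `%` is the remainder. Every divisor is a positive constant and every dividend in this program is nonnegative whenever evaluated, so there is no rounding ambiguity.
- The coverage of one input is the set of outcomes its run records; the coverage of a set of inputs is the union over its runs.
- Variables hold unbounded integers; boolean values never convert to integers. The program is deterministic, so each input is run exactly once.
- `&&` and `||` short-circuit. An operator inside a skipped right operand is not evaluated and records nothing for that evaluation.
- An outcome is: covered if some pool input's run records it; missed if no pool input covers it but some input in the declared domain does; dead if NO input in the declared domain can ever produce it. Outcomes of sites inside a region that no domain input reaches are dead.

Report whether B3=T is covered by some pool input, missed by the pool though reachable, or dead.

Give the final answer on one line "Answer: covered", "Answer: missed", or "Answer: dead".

no pool input records B3=T
but domain input (u=3) does record it -> reachable, so missed

Answer: missed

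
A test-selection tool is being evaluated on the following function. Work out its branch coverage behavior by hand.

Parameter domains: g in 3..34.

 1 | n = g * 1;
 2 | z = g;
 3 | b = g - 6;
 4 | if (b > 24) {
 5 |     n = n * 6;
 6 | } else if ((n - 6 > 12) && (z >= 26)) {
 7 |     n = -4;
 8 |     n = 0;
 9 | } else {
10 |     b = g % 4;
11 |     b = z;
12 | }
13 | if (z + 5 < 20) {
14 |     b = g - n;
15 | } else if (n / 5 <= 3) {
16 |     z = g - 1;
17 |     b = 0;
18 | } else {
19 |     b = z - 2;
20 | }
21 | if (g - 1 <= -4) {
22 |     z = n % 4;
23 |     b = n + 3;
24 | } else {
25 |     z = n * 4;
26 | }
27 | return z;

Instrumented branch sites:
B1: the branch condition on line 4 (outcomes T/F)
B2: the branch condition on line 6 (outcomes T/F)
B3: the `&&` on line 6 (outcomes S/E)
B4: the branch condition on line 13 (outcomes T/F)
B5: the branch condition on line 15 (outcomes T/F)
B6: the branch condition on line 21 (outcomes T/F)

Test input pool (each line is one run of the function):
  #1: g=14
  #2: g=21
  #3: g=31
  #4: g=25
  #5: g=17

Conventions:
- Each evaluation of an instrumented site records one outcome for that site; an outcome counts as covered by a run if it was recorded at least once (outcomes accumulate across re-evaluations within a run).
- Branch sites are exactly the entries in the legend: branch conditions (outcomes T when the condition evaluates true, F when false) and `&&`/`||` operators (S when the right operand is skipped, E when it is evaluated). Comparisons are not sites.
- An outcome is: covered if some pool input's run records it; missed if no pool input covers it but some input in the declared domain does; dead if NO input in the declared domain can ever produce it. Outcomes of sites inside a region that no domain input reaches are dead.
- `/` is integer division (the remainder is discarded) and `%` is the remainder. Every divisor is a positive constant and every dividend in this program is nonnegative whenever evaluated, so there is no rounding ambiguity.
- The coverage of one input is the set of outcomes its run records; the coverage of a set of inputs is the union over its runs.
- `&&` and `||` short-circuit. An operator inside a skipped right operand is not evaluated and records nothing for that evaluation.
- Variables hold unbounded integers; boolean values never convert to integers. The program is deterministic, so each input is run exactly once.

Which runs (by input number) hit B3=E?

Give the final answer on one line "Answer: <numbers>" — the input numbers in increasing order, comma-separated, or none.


input #1 (g=14): never hits B3=E
input #2 (g=21): hits B3=E
input #3 (g=31): never hits B3=E
input #4 (g=25): hits B3=E
input #5 (g=17): never hits B3=E
Answer: 2, 4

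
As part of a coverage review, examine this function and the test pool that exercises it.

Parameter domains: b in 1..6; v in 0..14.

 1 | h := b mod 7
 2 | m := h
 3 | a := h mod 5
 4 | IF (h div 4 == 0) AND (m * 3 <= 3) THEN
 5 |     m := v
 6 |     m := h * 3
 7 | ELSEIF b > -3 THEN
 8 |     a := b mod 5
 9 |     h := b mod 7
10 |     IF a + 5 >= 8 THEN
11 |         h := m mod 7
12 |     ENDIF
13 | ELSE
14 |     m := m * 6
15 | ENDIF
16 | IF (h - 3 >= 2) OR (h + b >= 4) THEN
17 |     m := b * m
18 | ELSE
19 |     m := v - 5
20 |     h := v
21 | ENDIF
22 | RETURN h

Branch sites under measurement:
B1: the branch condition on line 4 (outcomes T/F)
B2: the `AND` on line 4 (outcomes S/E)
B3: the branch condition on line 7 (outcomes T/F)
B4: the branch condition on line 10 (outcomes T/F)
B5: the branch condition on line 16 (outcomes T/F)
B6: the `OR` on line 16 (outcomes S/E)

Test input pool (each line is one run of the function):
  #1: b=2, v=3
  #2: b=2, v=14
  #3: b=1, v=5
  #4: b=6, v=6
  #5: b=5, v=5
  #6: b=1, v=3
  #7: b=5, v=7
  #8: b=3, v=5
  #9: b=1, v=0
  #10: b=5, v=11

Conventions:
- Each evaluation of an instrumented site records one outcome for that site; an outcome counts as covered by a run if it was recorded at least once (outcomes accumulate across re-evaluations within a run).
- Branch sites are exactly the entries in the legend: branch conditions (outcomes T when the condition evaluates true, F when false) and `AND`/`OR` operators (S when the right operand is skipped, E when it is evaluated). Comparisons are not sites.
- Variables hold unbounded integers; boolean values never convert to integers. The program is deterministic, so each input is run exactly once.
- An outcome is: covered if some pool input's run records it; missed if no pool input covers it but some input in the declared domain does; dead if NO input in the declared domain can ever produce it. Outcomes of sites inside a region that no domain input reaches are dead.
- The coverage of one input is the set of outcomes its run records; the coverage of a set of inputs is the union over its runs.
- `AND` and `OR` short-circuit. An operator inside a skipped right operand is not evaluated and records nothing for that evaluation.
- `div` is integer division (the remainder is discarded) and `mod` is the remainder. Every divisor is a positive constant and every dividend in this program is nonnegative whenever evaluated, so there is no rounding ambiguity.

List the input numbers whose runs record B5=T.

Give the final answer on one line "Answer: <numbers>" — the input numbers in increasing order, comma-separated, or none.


input #1 (b=2, v=3): produces B5=T
input #2 (b=2, v=14): produces B5=T
input #3 (b=1, v=5): does not produce B5=T
input #4 (b=6, v=6): produces B5=T
input #5 (b=5, v=5): produces B5=T
input #6 (b=1, v=3): does not produce B5=T
input #7 (b=5, v=7): produces B5=T
input #8 (b=3, v=5): produces B5=T
input #9 (b=1, v=0): does not produce B5=T
input #10 (b=5, v=11): produces B5=T
Answer: 1, 2, 4, 5, 7, 8, 10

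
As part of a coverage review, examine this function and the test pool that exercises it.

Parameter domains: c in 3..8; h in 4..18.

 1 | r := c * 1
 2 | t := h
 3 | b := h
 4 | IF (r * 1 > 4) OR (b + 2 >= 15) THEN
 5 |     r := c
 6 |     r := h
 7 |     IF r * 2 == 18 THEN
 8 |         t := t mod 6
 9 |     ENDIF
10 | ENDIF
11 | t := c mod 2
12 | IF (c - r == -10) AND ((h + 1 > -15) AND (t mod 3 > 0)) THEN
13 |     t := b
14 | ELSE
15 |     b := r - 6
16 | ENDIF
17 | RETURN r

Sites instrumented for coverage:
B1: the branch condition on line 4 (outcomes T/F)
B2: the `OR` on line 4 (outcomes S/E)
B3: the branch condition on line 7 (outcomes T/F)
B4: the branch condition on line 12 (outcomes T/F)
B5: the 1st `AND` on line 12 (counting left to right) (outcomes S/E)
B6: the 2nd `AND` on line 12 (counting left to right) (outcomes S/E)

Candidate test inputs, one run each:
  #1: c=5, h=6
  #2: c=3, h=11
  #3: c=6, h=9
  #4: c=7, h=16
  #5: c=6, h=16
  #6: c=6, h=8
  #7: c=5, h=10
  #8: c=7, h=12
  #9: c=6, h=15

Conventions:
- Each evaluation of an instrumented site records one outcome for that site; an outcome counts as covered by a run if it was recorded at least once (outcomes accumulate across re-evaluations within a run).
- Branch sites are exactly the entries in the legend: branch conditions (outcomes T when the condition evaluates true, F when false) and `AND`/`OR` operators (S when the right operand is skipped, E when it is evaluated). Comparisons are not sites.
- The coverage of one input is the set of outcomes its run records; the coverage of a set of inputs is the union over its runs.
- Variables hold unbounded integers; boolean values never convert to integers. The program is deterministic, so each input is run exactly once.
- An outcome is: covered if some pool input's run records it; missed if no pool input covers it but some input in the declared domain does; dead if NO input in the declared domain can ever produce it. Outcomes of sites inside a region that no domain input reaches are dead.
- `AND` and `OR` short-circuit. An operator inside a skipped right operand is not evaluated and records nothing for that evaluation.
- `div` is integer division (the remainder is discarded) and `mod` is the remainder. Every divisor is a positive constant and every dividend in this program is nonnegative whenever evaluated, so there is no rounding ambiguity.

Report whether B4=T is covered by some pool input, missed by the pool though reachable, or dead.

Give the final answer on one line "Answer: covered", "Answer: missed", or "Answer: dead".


no pool input records B4=T
but domain input (c=3, h=13) does record it -> reachable, so missed
Answer: missed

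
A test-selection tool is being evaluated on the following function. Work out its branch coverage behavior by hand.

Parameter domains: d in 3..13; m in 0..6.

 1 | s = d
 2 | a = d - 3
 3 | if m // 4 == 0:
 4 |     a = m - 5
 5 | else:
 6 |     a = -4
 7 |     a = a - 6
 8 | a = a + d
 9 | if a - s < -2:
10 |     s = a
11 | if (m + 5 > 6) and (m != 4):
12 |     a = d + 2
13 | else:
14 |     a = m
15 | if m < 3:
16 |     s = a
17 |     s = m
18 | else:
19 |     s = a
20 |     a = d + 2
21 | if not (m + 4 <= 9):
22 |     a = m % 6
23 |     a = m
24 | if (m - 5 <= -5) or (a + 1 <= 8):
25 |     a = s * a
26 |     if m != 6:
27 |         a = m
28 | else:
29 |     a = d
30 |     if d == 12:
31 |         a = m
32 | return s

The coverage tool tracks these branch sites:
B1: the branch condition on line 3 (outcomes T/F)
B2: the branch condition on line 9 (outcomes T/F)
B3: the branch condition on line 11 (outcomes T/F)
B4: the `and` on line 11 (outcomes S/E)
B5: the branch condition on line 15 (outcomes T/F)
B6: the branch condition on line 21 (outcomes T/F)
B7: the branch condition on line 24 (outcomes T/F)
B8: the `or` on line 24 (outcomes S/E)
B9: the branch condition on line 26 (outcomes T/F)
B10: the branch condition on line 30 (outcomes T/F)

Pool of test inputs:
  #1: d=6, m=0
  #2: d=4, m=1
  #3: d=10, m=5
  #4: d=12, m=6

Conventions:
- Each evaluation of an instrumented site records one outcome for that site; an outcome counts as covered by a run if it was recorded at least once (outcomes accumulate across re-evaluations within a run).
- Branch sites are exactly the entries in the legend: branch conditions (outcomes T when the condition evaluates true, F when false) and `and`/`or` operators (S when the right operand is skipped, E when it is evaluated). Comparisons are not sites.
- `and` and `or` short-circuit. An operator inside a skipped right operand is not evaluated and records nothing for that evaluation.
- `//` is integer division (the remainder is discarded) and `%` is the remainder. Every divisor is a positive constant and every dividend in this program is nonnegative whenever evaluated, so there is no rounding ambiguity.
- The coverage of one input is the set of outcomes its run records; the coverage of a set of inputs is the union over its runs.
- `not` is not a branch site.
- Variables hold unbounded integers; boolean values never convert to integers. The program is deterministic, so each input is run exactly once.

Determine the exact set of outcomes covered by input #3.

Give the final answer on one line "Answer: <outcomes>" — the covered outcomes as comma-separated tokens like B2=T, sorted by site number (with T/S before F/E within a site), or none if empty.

Simulating input #3 (d=10, m=5) step by step:
  B1->F, B2->T, B4->E, B3->T, B5->F, B6->F, B8->E, B7->F, B10->F
deduplicating events, the covered set is: B1=F, B2=T, B3=T, B4=E, B5=F, B6=F, B7=F, B8=E, B10=F

Answer: B1=F, B2=T, B3=T, B4=E, B5=F, B6=F, B7=F, B8=E, B10=F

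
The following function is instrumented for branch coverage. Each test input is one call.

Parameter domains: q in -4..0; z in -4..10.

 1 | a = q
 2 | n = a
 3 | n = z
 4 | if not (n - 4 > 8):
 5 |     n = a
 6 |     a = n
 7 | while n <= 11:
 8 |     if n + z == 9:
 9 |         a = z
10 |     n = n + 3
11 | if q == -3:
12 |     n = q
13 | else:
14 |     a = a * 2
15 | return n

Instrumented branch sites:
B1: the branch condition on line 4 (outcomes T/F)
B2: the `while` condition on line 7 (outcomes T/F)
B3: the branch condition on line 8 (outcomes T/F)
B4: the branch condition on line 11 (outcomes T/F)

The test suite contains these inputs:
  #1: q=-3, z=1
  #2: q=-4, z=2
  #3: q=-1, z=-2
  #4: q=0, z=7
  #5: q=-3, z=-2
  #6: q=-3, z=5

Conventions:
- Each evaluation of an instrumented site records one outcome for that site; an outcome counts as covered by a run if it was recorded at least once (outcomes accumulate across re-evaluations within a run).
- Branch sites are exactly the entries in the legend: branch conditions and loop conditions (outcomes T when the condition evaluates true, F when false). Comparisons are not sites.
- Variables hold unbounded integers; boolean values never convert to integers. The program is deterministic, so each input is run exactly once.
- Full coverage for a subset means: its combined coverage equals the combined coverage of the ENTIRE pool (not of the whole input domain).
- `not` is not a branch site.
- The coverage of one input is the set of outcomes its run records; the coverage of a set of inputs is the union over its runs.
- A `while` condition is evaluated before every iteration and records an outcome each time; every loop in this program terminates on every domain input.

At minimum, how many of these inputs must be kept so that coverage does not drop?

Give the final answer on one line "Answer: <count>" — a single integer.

input #1 (q=-3, z=1): events B1->T, B2->T, B3->F, B2->T, B3->F, B2->T, B3->F, B2->T, B3->F, B2->T, B3->F, B2->F, B4->T; covers B1=T, B2=T, B2=F, B3=F, B4=T
input #2 (q=-4, z=2): events B1->T, B2->T, B3->F, B2->T, B3->F, B2->T, B3->F, B2->T, B3->F, B2->T, B3->F, B2->T, B3->F, B2->F, ...; covers B1=T, B2=T, B2=F, B3=F, B4=F
input #3 (q=-1, z=-2): events B1->T, B2->T, B3->F, B2->T, B3->F, B2->T, B3->F, B2->T, B3->F, B2->T, B3->T, B2->F, B4->F; covers B1=T, B2=T, B2=F, B3=T, B3=F, B4=F
input #4 (q=0, z=7): events B1->T, B2->T, B3->F, B2->T, B3->F, B2->T, B3->F, B2->T, B3->F, B2->F, B4->F; covers B1=T, B2=T, B2=F, B3=F, B4=F
input #5 (q=-3, z=-2): events B1->T, B2->T, B3->F, B2->T, B3->F, B2->T, B3->F, B2->T, B3->F, B2->T, B3->F, B2->F, B4->T; covers B1=T, B2=T, B2=F, B3=F, B4=T
input #6 (q=-3, z=5): events B1->T, B2->T, B3->F, B2->T, B3->F, B2->T, B3->F, B2->T, B3->F, B2->T, B3->F, B2->F, B4->T; covers B1=T, B2=T, B2=F, B3=F, B4=T
pool-wide coverage (7 outcomes): B1=T, B2=T, B2=F, B3=T, B3=F, B4=T, B4=F
no size-1 subset reaches all 7 outcomes (best union: 6/7)
inputs {1, 3} (size 2) cover everything; no size-2 subset with a lexicographically smaller index list covers all 7

Answer: 2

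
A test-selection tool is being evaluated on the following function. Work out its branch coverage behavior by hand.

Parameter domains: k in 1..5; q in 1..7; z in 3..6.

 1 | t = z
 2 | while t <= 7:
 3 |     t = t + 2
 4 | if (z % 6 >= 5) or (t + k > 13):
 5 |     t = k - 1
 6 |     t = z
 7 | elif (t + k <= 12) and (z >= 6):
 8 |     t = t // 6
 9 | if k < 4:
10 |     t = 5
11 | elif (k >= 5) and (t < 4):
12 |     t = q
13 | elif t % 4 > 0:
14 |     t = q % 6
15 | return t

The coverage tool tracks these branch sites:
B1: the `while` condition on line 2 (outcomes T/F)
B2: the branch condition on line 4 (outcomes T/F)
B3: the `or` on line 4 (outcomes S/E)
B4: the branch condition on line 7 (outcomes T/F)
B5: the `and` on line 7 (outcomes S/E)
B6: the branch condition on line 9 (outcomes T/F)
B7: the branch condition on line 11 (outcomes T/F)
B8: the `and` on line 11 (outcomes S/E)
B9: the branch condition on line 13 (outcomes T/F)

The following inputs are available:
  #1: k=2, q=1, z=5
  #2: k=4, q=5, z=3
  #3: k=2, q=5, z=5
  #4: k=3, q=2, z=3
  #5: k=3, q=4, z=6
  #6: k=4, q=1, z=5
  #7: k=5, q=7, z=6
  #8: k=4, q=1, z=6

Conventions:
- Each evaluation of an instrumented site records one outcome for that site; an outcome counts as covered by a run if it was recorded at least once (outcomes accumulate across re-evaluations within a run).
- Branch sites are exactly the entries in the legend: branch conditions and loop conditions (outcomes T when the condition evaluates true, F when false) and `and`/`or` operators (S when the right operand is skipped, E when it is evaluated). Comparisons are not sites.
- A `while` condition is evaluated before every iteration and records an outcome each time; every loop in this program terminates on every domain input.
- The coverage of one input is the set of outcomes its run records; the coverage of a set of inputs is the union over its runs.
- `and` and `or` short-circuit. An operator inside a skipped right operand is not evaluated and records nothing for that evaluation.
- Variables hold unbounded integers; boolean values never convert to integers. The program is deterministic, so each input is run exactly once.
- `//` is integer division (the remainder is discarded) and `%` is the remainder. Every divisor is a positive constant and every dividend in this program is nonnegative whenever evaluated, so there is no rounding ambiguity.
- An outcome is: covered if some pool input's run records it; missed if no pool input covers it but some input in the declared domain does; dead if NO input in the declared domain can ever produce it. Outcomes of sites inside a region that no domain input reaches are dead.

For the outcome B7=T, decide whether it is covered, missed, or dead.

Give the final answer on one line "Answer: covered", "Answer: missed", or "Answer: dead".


no pool input records B7=T
but domain input (k=5, q=1, z=3) does record it -> reachable, so missed
Answer: missed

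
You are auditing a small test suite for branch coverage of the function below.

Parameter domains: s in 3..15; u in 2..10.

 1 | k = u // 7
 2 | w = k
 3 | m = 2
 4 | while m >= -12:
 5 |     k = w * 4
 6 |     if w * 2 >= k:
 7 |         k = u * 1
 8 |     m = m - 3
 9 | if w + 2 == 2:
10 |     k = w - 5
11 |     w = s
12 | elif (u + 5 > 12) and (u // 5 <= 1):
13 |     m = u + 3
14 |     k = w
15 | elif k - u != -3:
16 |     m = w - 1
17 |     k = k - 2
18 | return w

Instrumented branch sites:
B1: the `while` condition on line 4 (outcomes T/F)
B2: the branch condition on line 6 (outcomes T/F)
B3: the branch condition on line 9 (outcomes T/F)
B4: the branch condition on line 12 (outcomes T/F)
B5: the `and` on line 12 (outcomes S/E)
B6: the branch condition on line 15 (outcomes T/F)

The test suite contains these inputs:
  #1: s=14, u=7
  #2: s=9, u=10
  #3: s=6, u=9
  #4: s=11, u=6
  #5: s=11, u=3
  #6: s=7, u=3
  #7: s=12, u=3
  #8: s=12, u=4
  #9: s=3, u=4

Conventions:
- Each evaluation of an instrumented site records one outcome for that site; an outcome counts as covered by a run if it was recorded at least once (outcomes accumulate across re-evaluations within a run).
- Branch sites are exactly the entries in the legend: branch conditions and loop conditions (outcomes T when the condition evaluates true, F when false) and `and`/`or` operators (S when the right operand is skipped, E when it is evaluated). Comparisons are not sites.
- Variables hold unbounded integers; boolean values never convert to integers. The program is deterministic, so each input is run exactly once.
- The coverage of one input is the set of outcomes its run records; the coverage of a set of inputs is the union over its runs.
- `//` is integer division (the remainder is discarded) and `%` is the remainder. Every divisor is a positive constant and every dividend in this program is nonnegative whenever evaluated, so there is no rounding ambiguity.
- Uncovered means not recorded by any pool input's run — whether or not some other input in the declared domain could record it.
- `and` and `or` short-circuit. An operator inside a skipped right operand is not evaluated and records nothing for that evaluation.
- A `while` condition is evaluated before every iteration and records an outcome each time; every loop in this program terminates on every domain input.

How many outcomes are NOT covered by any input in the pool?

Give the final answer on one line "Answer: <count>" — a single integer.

run #1 (s=14, u=7) runs B1->T, B2->F, B1->T, B2->F, B1->T, B2->F, B1->T, B2->F, B1->T, B2->F, B1->F, B3->F, B5->S, B4->F, ...; records B1=T, B1=F, B2=F, B3=F, B4=F, B5=S, B6=F
run #2 (s=9, u=10) runs B1->T, B2->F, B1->T, B2->F, B1->T, B2->F, B1->T, B2->F, B1->T, B2->F, B1->F, B3->F, B5->E, B4->F, ...; records B1=T, B1=F, B2=F, B3=F, B4=F, B5=E, B6=T
run #3 (s=6, u=9) runs B1->T, B2->F, B1->T, B2->F, B1->T, B2->F, B1->T, B2->F, B1->T, B2->F, B1->F, B3->F, B5->E, B4->T; records B1=T, B1=F, B2=F, B3=F, B4=T, B5=E
run #4 (s=11, u=6) runs B1->T, B2->T, B1->T, B2->T, B1->T, B2->T, B1->T, B2->T, B1->T, B2->T, B1->F, B3->T; records B1=T, B1=F, B2=T, B3=T
run #5 (s=11, u=3) runs B1->T, B2->T, B1->T, B2->T, B1->T, B2->T, B1->T, B2->T, B1->T, B2->T, B1->F, B3->T; records B1=T, B1=F, B2=T, B3=T
run #6 (s=7, u=3) runs B1->T, B2->T, B1->T, B2->T, B1->T, B2->T, B1->T, B2->T, B1->T, B2->T, B1->F, B3->T; records B1=T, B1=F, B2=T, B3=T
run #7 (s=12, u=3) runs B1->T, B2->T, B1->T, B2->T, B1->T, B2->T, B1->T, B2->T, B1->T, B2->T, B1->F, B3->T; records B1=T, B1=F, B2=T, B3=T
run #8 (s=12, u=4) runs B1->T, B2->T, B1->T, B2->T, B1->T, B2->T, B1->T, B2->T, B1->T, B2->T, B1->F, B3->T; records B1=T, B1=F, B2=T, B3=T
run #9 (s=3, u=4) runs B1->T, B2->T, B1->T, B2->T, B1->T, B2->T, B1->T, B2->T, B1->T, B2->T, B1->F, B3->T; records B1=T, B1=F, B2=T, B3=T
union over the pool: B1=T, B1=F, B2=T, B2=F, B3=T, B3=F, B4=T, B4=F, B5=S, B5=E, B6=T, B6=F
uncovered (0 of 12): none

Answer: 0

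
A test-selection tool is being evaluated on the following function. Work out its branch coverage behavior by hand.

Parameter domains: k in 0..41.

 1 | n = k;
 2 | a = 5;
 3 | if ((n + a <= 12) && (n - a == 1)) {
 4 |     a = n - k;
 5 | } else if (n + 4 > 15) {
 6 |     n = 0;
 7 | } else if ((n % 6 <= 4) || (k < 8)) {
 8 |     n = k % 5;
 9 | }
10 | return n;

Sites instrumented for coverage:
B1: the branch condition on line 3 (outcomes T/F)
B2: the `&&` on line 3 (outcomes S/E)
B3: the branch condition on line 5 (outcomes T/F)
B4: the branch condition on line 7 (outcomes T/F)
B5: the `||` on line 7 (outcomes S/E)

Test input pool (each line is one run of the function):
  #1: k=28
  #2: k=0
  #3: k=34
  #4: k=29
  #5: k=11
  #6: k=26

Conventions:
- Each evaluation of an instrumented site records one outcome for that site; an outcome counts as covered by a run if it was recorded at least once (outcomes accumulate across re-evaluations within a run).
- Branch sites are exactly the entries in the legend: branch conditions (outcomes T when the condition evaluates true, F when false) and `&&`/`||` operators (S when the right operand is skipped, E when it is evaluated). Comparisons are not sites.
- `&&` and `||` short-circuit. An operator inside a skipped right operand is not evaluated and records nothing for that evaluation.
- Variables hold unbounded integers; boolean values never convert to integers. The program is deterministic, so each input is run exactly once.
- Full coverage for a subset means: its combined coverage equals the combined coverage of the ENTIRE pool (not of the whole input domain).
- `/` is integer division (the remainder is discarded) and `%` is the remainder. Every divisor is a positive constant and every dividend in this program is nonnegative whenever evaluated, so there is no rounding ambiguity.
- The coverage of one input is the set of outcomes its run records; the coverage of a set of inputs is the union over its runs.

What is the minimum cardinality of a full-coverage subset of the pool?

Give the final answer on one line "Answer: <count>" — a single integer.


input #1 (k=28): events B2->S, B1->F, B3->T; covers B1=F, B2=S, B3=T
input #2 (k=0): events B2->E, B1->F, B3->F, B5->S, B4->T; covers B1=F, B2=E, B3=F, B4=T, B5=S
input #3 (k=34): events B2->S, B1->F, B3->T; covers B1=F, B2=S, B3=T
input #4 (k=29): events B2->S, B1->F, B3->T; covers B1=F, B2=S, B3=T
input #5 (k=11): events B2->S, B1->F, B3->F, B5->E, B4->F; covers B1=F, B2=S, B3=F, B4=F, B5=E
input #6 (k=26): events B2->S, B1->F, B3->T; covers B1=F, B2=S, B3=T
union over all inputs: B1=F, B2=S, B2=E, B3=T, B3=F, B4=T, B4=F, B5=S, B5=E (9 outcomes)
every size-1 subset falls short of the 9 outcomes (best: 5/9)
every size-2 subset falls short of the 9 outcomes (best: 8/9)
inputs {1, 2, 5} (size 3) cover everything; no size-3 subset with a lexicographically smaller index list covers all 9
Answer: 3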